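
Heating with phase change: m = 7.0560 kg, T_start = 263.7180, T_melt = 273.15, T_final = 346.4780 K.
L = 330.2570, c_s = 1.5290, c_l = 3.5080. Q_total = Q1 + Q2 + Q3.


Q1 (sensible, solid) = 7.0560 * 1.5290 * 9.4320 = 101.7583 kJ
Q2 (latent) = 7.0560 * 330.2570 = 2330.2934 kJ
Q3 (sensible, liquid) = 7.0560 * 3.5080 * 73.3280 = 1815.0475 kJ
Q_total = 4247.0992 kJ

4247.0992 kJ


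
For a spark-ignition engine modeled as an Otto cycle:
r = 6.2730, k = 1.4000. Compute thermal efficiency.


r^(k-1) = 2.0844
eta = 1 - 1/2.0844 = 0.5203 = 52.0256%

52.0256%


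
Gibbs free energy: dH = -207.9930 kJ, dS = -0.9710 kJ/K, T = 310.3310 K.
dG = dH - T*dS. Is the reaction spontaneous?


T*dS = 310.3310 * -0.9710 = -301.3314 kJ
dG = -207.9930 + 301.3314 = 93.3384 kJ (non-spontaneous)

dG = 93.3384 kJ, non-spontaneous


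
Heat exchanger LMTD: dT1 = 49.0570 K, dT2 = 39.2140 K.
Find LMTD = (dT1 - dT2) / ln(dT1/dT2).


dT1/dT2 = 1.2510
ln(dT1/dT2) = 0.2239
LMTD = 9.8430 / 0.2239 = 43.9520 K

43.9520 K


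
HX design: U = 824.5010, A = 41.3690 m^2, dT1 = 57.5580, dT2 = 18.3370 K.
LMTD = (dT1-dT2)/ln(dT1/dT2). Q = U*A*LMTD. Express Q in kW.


LMTD = 34.2879 K
Q = 824.5010 * 41.3690 * 34.2879 = 1169519.1694 W = 1169.5192 kW

1169.5192 kW


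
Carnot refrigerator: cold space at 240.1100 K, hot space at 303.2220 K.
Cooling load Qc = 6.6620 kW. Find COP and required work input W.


COP = 240.1100 / 63.1120 = 3.8045
W = 6.6620 / 3.8045 = 1.7511 kW

COP = 3.8045, W = 1.7511 kW


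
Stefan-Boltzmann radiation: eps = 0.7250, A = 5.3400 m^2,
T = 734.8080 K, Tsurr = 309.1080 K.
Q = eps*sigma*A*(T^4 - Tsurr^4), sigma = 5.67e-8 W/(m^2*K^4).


T^4 = 2.9154e+11
Tsurr^4 = 9.1294e+09
Q = 0.7250 * 5.67e-8 * 5.3400 * 2.8241e+11 = 61992.7105 W

61992.7105 W


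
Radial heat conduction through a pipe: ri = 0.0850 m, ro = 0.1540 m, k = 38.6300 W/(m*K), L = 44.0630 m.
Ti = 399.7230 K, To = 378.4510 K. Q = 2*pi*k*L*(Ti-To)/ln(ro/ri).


dT = 21.2720 K
ln(ro/ri) = 0.5943
Q = 2*pi*38.6300*44.0630*21.2720 / 0.5943 = 382807.3339 W

382807.3339 W


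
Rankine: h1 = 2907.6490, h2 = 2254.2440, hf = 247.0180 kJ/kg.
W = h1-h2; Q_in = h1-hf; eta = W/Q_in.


W = 653.4050 kJ/kg
Q_in = 2660.6310 kJ/kg
eta = 0.2456 = 24.5583%

eta = 24.5583%


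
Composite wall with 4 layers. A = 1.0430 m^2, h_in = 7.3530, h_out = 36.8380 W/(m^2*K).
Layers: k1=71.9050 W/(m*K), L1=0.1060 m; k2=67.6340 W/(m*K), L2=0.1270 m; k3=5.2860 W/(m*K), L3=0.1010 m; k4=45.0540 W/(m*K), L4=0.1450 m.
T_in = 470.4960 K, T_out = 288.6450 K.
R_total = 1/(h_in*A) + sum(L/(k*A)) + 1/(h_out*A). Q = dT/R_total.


R_conv_in = 1/(7.3530*1.0430) = 0.1304
R_1 = 0.1060/(71.9050*1.0430) = 0.0014
R_2 = 0.1270/(67.6340*1.0430) = 0.0018
R_3 = 0.1010/(5.2860*1.0430) = 0.0183
R_4 = 0.1450/(45.0540*1.0430) = 0.0031
R_conv_out = 1/(36.8380*1.0430) = 0.0260
R_total = 0.1810 K/W
Q = 181.8510 / 0.1810 = 1004.4933 W

R_total = 0.1810 K/W, Q = 1004.4933 W


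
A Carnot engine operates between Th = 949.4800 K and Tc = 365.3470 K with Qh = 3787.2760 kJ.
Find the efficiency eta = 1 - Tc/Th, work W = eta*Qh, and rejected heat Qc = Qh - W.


eta = 1 - 365.3470/949.4800 = 0.6152
W = 0.6152 * 3787.2760 = 2329.9837 kJ
Qc = 3787.2760 - 2329.9837 = 1457.2923 kJ

eta = 61.5214%, W = 2329.9837 kJ, Qc = 1457.2923 kJ


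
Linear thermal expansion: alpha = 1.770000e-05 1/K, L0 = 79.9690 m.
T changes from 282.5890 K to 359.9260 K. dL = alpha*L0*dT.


dT = 77.3370 K
dL = 1.770000e-05 * 79.9690 * 77.3370 = 0.109467 m
L_final = 80.078467 m

dL = 0.109467 m


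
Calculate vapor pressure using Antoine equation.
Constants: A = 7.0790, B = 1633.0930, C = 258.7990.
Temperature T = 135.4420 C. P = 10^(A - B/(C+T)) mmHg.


C+T = 394.2410
B/(C+T) = 4.1424
log10(P) = 7.0790 - 4.1424 = 2.9366
P = 10^2.9366 = 864.2267 mmHg

864.2267 mmHg


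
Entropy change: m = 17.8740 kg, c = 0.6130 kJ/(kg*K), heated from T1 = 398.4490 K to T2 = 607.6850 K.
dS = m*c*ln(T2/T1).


T2/T1 = 1.5251
ln(T2/T1) = 0.4221
dS = 17.8740 * 0.6130 * 0.4221 = 4.6246 kJ/K

4.6246 kJ/K


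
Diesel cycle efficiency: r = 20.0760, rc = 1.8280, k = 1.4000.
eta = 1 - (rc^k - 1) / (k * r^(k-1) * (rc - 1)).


r^(k-1) = 3.3195
rc^k = 2.3268
eta = 0.6552 = 65.5182%

65.5182%


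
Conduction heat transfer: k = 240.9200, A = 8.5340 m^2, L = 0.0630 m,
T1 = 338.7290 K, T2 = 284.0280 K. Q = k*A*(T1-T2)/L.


dT = 54.7010 K
Q = 240.9200 * 8.5340 * 54.7010 / 0.0630 = 1785172.5877 W

1785172.5877 W


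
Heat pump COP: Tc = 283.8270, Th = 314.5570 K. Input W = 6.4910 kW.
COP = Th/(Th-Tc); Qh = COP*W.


COP = 314.5570 / 30.7300 = 10.2362
Qh = 10.2362 * 6.4910 = 66.4429 kW

COP = 10.2362, Qh = 66.4429 kW


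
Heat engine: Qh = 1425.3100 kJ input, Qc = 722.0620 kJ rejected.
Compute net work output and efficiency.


W = 1425.3100 - 722.0620 = 703.2480 kJ
eta = 703.2480 / 1425.3100 = 0.4934 = 49.3400%

W = 703.2480 kJ, eta = 49.3400%


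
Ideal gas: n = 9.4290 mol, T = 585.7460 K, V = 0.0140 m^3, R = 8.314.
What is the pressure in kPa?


P = nRT/V = 9.4290 * 8.314 * 585.7460 / 0.0140
= 45918.2140 / 0.0140 = 3279872.4263 Pa = 3279.8724 kPa

3279.8724 kPa


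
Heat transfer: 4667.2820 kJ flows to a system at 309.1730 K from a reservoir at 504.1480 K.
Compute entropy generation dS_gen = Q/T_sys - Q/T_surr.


dS_sys = 4667.2820/309.1730 = 15.0960 kJ/K
dS_surr = -4667.2820/504.1480 = -9.2578 kJ/K
dS_gen = 15.0960 - 9.2578 = 5.8383 kJ/K (irreversible)

dS_gen = 5.8383 kJ/K, irreversible


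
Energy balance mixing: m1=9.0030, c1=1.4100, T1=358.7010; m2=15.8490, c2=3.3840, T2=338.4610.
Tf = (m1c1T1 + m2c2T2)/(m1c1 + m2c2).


num = 22706.1172
den = 66.3272
Tf = 342.3347 K

342.3347 K


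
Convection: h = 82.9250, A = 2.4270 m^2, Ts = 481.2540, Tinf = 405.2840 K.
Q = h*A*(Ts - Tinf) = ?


dT = 75.9700 K
Q = 82.9250 * 2.4270 * 75.9700 = 15289.6443 W

15289.6443 W


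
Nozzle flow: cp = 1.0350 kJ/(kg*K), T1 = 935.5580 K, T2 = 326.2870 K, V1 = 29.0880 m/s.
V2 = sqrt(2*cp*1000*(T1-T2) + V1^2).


dT = 609.2710 K
2*cp*1000*dT = 1261190.9700
V1^2 = 846.1117
V2 = sqrt(1262037.0817) = 1123.4042 m/s

1123.4042 m/s


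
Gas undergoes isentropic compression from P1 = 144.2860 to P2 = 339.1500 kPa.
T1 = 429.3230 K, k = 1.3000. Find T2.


(k-1)/k = 0.2308
(P2/P1)^exp = 1.2180
T2 = 429.3230 * 1.2180 = 522.9236 K

522.9236 K


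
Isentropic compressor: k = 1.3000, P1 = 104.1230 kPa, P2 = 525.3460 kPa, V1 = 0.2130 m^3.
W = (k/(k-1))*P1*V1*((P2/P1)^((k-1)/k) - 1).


(k-1)/k = 0.2308
(P2/P1)^exp = 1.4528
W = 4.3333 * 104.1230 * 0.2130 * (1.4528 - 1) = 43.5171 kJ

43.5171 kJ


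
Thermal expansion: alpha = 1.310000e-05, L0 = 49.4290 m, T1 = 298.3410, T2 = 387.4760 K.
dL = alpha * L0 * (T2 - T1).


dT = 89.1350 K
dL = 1.310000e-05 * 49.4290 * 89.1350 = 0.057717 m
L_final = 49.486717 m

dL = 0.057717 m


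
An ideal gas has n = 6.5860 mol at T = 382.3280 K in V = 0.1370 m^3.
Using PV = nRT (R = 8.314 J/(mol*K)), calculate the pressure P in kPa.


P = nRT/V = 6.5860 * 8.314 * 382.3280 / 0.1370
= 20934.7535 / 0.1370 = 152808.4197 Pa = 152.8084 kPa

152.8084 kPa


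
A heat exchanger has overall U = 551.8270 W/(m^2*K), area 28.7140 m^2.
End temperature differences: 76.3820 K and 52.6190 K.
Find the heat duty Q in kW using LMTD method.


LMTD = 63.7642 K
Q = 551.8270 * 28.7140 * 63.7642 = 1010354.3497 W = 1010.3543 kW

1010.3543 kW


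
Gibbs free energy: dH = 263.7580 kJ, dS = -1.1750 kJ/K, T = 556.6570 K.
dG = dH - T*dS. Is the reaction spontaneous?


T*dS = 556.6570 * -1.1750 = -654.0720 kJ
dG = 263.7580 + 654.0720 = 917.8300 kJ (non-spontaneous)

dG = 917.8300 kJ, non-spontaneous


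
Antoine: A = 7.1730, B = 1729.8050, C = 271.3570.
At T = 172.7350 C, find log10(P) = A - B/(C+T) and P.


C+T = 444.0920
B/(C+T) = 3.8952
log10(P) = 7.1730 - 3.8952 = 3.2778
P = 10^3.2778 = 1896.0505 mmHg

1896.0505 mmHg


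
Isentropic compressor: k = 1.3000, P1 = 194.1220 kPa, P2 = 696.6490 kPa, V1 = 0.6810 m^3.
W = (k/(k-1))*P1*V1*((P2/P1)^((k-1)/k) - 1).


(k-1)/k = 0.2308
(P2/P1)^exp = 1.3430
W = 4.3333 * 194.1220 * 0.6810 * (1.3430 - 1) = 196.4657 kJ

196.4657 kJ


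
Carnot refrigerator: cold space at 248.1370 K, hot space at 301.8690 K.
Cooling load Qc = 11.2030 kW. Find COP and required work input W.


COP = 248.1370 / 53.7320 = 4.6180
W = 11.2030 / 4.6180 = 2.4259 kW

COP = 4.6180, W = 2.4259 kW


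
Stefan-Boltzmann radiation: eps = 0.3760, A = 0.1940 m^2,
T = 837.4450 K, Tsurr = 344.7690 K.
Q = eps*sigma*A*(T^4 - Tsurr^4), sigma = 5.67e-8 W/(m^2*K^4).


T^4 = 4.9184e+11
Tsurr^4 = 1.4129e+10
Q = 0.3760 * 5.67e-8 * 0.1940 * 4.7771e+11 = 1975.7828 W

1975.7828 W


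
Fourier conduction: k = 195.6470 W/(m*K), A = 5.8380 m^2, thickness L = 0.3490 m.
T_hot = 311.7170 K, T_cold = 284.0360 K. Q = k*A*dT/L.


dT = 27.6810 K
Q = 195.6470 * 5.8380 * 27.6810 / 0.3490 = 90592.7894 W

90592.7894 W


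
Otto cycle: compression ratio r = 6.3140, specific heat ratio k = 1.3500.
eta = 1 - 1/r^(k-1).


r^(k-1) = 1.9059
eta = 1 - 1/1.9059 = 0.4753 = 47.5321%

47.5321%


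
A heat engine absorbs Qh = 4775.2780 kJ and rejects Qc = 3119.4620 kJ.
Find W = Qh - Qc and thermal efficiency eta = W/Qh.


W = 4775.2780 - 3119.4620 = 1655.8160 kJ
eta = 1655.8160 / 4775.2780 = 0.3467 = 34.6748%

W = 1655.8160 kJ, eta = 34.6748%


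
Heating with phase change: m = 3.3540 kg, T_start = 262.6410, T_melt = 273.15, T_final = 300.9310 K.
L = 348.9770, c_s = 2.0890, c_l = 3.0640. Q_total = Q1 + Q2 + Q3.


Q1 (sensible, solid) = 3.3540 * 2.0890 * 10.5090 = 73.6314 kJ
Q2 (latent) = 3.3540 * 348.9770 = 1170.4689 kJ
Q3 (sensible, liquid) = 3.3540 * 3.0640 * 27.7810 = 285.4958 kJ
Q_total = 1529.5960 kJ

1529.5960 kJ


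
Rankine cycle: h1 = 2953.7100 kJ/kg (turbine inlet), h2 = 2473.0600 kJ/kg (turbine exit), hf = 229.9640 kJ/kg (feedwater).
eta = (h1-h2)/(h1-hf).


W = 480.6500 kJ/kg
Q_in = 2723.7460 kJ/kg
eta = 0.1765 = 17.6467%

eta = 17.6467%


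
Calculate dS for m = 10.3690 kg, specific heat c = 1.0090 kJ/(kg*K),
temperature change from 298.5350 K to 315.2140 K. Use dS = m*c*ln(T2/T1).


T2/T1 = 1.0559
ln(T2/T1) = 0.0544
dS = 10.3690 * 1.0090 * 0.0544 = 0.5688 kJ/K

0.5688 kJ/K


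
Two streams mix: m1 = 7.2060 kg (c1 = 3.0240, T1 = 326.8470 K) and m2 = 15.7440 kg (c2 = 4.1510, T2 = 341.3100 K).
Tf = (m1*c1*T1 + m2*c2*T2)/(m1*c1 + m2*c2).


num = 29428.0545
den = 87.1443
Tf = 337.6934 K

337.6934 K


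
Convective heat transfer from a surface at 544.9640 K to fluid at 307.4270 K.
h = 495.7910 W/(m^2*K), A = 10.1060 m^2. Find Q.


dT = 237.5370 K
Q = 495.7910 * 10.1060 * 237.5370 = 1190170.5506 W

1190170.5506 W


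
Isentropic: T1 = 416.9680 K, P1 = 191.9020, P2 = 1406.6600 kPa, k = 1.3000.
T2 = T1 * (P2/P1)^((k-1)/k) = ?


(k-1)/k = 0.2308
(P2/P1)^exp = 1.5836
T2 = 416.9680 * 1.5836 = 660.3032 K

660.3032 K


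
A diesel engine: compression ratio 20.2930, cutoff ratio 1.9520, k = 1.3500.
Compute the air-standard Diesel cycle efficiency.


r^(k-1) = 2.8679
rc^k = 2.4669
eta = 0.6020 = 60.2028%

60.2028%


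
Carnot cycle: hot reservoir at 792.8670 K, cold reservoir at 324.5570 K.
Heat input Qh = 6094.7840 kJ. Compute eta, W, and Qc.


eta = 1 - 324.5570/792.8670 = 0.5907
W = 0.5907 * 6094.7840 = 3599.9080 kJ
Qc = 6094.7840 - 3599.9080 = 2494.8760 kJ

eta = 59.0654%, W = 3599.9080 kJ, Qc = 2494.8760 kJ


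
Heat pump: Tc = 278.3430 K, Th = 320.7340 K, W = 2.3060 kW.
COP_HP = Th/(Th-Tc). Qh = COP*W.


COP = 320.7340 / 42.3910 = 7.5661
Qh = 7.5661 * 2.3060 = 17.4474 kW

COP = 7.5661, Qh = 17.4474 kW


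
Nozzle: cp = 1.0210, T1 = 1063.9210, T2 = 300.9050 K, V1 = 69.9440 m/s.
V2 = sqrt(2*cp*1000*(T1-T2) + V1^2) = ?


dT = 763.0160 K
2*cp*1000*dT = 1558078.6720
V1^2 = 4892.1631
V2 = sqrt(1562970.8351) = 1250.1883 m/s

1250.1883 m/s


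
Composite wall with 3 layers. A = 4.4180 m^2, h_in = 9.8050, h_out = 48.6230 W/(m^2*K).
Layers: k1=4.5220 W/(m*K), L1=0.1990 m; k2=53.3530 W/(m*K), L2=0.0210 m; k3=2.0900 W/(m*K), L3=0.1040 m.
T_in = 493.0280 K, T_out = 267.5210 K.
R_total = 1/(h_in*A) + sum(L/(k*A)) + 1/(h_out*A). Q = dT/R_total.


R_conv_in = 1/(9.8050*4.4180) = 0.0231
R_1 = 0.1990/(4.5220*4.4180) = 0.0100
R_2 = 0.0210/(53.3530*4.4180) = 8.9091e-05
R_3 = 0.1040/(2.0900*4.4180) = 0.0113
R_conv_out = 1/(48.6230*4.4180) = 0.0047
R_total = 0.0491 K/W
Q = 225.5070 / 0.0491 = 4597.2012 W

R_total = 0.0491 K/W, Q = 4597.2012 W


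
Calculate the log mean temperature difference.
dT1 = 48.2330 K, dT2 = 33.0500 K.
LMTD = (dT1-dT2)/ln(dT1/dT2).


dT1/dT2 = 1.4594
ln(dT1/dT2) = 0.3780
LMTD = 15.1830 / 0.3780 = 40.1643 K

40.1643 K


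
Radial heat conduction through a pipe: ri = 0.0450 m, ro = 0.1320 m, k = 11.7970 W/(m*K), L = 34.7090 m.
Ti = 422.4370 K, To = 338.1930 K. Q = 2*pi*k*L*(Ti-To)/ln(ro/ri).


dT = 84.2440 K
ln(ro/ri) = 1.0761
Q = 2*pi*11.7970*34.7090*84.2440 / 1.0761 = 201402.0947 W

201402.0947 W


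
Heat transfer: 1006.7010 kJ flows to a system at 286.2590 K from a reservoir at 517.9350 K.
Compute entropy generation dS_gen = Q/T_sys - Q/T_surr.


dS_sys = 1006.7010/286.2590 = 3.5167 kJ/K
dS_surr = -1006.7010/517.9350 = -1.9437 kJ/K
dS_gen = 3.5167 - 1.9437 = 1.5731 kJ/K (irreversible)

dS_gen = 1.5731 kJ/K, irreversible


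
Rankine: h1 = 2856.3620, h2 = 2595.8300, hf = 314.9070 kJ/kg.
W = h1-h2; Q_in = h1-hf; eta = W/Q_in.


W = 260.5320 kJ/kg
Q_in = 2541.4550 kJ/kg
eta = 0.1025 = 10.2513%

eta = 10.2513%


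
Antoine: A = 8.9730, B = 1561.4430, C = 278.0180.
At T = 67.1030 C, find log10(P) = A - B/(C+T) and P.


C+T = 345.1210
B/(C+T) = 4.5243
log10(P) = 8.9730 - 4.5243 = 4.4487
P = 10^4.4487 = 28097.3303 mmHg

28097.3303 mmHg


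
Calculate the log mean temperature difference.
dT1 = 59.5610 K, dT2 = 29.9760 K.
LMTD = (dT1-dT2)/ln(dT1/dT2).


dT1/dT2 = 1.9870
ln(dT1/dT2) = 0.6866
LMTD = 29.5850 / 0.6866 = 43.0889 K

43.0889 K


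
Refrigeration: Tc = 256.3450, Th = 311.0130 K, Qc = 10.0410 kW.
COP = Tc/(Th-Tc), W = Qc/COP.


COP = 256.3450 / 54.6680 = 4.6891
W = 10.0410 / 4.6891 = 2.1413 kW

COP = 4.6891, W = 2.1413 kW


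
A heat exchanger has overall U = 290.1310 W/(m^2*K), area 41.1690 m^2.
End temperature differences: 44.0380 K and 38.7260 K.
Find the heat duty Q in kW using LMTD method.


LMTD = 41.3251 K
Q = 290.1310 * 41.1690 * 41.3251 = 493603.8279 W = 493.6038 kW

493.6038 kW


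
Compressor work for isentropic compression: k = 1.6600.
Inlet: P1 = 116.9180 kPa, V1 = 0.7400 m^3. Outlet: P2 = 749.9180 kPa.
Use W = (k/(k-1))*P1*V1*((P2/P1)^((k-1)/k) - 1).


(k-1)/k = 0.3976
(P2/P1)^exp = 2.0937
W = 2.5152 * 116.9180 * 0.7400 * (2.0937 - 1) = 237.9925 kJ

237.9925 kJ


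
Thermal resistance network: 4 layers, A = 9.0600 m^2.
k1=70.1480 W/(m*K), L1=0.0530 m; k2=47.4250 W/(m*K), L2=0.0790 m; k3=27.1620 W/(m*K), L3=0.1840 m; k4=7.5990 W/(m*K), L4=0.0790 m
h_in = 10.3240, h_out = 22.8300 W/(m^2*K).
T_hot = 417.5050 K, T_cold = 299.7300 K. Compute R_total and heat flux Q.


R_conv_in = 1/(10.3240*9.0600) = 0.0107
R_1 = 0.0530/(70.1480*9.0600) = 8.3394e-05
R_2 = 0.0790/(47.4250*9.0600) = 0.0002
R_3 = 0.1840/(27.1620*9.0600) = 0.0007
R_4 = 0.0790/(7.5990*9.0600) = 0.0011
R_conv_out = 1/(22.8300*9.0600) = 0.0048
R_total = 0.0177 K/W
Q = 117.7750 / 0.0177 = 6658.3849 W

R_total = 0.0177 K/W, Q = 6658.3849 W


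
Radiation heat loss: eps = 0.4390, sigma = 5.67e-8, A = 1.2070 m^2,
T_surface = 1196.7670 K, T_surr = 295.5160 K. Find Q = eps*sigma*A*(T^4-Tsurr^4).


T^4 = 2.0513e+12
Tsurr^4 = 7.6265e+09
Q = 0.4390 * 5.67e-8 * 1.2070 * 2.0437e+12 = 61401.0281 W

61401.0281 W


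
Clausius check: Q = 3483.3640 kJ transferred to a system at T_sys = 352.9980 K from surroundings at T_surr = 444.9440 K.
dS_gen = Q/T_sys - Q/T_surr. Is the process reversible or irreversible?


dS_sys = 3483.3640/352.9980 = 9.8679 kJ/K
dS_surr = -3483.3640/444.9440 = -7.8288 kJ/K
dS_gen = 9.8679 - 7.8288 = 2.0392 kJ/K (irreversible)

dS_gen = 2.0392 kJ/K, irreversible


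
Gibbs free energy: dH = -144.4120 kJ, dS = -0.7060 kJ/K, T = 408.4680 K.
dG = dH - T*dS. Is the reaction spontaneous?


T*dS = 408.4680 * -0.7060 = -288.3784 kJ
dG = -144.4120 + 288.3784 = 143.9664 kJ (non-spontaneous)

dG = 143.9664 kJ, non-spontaneous


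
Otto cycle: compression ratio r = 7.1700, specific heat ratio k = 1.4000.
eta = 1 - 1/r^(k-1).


r^(k-1) = 2.1989
eta = 1 - 1/2.1989 = 0.5452 = 54.5229%

54.5229%


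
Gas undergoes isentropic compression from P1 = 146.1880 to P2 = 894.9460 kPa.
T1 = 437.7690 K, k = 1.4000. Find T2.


(k-1)/k = 0.2857
(P2/P1)^exp = 1.6781
T2 = 437.7690 * 1.6781 = 734.6311 K

734.6311 K


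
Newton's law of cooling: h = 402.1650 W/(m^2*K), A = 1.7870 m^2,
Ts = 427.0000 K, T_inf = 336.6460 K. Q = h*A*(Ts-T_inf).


dT = 90.3540 K
Q = 402.1650 * 1.7870 * 90.3540 = 64934.6057 W

64934.6057 W


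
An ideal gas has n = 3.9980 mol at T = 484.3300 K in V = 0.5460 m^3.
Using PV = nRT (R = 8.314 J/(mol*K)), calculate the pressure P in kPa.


P = nRT/V = 3.9980 * 8.314 * 484.3300 / 0.5460
= 16098.8250 / 0.5460 = 29485.0275 Pa = 29.4850 kPa

29.4850 kPa


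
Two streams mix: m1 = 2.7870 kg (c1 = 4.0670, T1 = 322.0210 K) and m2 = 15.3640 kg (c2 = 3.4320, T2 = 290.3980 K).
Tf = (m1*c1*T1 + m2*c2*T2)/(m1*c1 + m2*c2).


num = 18962.4889
den = 64.0640
Tf = 295.9930 K

295.9930 K


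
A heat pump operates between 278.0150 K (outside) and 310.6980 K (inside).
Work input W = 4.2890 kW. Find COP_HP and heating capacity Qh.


COP = 310.6980 / 32.6830 = 9.5064
Qh = 9.5064 * 4.2890 = 40.7730 kW

COP = 9.5064, Qh = 40.7730 kW


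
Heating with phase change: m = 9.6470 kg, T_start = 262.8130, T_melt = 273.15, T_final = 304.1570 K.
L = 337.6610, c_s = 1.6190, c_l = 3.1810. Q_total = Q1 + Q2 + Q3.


Q1 (sensible, solid) = 9.6470 * 1.6190 * 10.3370 = 161.4484 kJ
Q2 (latent) = 9.6470 * 337.6610 = 3257.4157 kJ
Q3 (sensible, liquid) = 9.6470 * 3.1810 * 31.0070 = 951.5151 kJ
Q_total = 4370.3792 kJ

4370.3792 kJ


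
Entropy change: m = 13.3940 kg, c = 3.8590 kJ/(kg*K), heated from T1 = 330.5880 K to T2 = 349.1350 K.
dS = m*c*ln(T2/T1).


T2/T1 = 1.0561
ln(T2/T1) = 0.0546
dS = 13.3940 * 3.8590 * 0.0546 = 2.8214 kJ/K

2.8214 kJ/K


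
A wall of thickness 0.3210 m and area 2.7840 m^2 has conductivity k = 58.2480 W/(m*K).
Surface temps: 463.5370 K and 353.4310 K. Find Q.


dT = 110.1060 K
Q = 58.2480 * 2.7840 * 110.1060 / 0.3210 = 55623.2297 W

55623.2297 W


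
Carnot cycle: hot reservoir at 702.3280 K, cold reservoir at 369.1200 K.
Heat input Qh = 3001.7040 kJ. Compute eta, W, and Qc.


eta = 1 - 369.1200/702.3280 = 0.4744
W = 0.4744 * 3001.7040 = 1424.1092 kJ
Qc = 3001.7040 - 1424.1092 = 1577.5948 kJ

eta = 47.4434%, W = 1424.1092 kJ, Qc = 1577.5948 kJ


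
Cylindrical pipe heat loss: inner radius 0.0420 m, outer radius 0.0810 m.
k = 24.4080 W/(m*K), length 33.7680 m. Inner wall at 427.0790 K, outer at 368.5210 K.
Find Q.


dT = 58.5580 K
ln(ro/ri) = 0.6568
Q = 2*pi*24.4080*33.7680*58.5580 / 0.6568 = 461725.6748 W

461725.6748 W


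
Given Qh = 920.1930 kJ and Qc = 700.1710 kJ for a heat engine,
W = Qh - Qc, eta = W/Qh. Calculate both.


W = 920.1930 - 700.1710 = 220.0220 kJ
eta = 220.0220 / 920.1930 = 0.2391 = 23.9104%

W = 220.0220 kJ, eta = 23.9104%


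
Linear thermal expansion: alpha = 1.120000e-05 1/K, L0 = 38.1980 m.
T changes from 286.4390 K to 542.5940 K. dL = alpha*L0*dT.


dT = 256.1550 K
dL = 1.120000e-05 * 38.1980 * 256.1550 = 0.109588 m
L_final = 38.307588 m

dL = 0.109588 m


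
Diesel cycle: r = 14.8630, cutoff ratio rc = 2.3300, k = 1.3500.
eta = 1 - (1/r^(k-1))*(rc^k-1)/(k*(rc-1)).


r^(k-1) = 2.5718
rc^k = 3.1328
eta = 0.5381 = 53.8125%

53.8125%


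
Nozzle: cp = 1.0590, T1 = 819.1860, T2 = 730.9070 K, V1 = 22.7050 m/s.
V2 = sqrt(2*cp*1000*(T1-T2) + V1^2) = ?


dT = 88.2790 K
2*cp*1000*dT = 186974.9220
V1^2 = 515.5170
V2 = sqrt(187490.4390) = 433.0017 m/s

433.0017 m/s


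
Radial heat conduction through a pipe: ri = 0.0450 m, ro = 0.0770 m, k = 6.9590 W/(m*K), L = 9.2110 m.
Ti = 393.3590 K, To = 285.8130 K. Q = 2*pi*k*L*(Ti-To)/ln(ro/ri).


dT = 107.5460 K
ln(ro/ri) = 0.5371
Q = 2*pi*6.9590*9.2110*107.5460 / 0.5371 = 80637.6539 W

80637.6539 W


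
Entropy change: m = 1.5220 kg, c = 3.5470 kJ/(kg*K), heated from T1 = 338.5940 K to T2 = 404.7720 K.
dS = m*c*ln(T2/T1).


T2/T1 = 1.1954
ln(T2/T1) = 0.1785
dS = 1.5220 * 3.5470 * 0.1785 = 0.9638 kJ/K

0.9638 kJ/K


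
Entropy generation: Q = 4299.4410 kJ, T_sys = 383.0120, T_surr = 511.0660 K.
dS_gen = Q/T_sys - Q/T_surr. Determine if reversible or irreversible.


dS_sys = 4299.4410/383.0120 = 11.2253 kJ/K
dS_surr = -4299.4410/511.0660 = -8.4127 kJ/K
dS_gen = 11.2253 - 8.4127 = 2.8127 kJ/K (irreversible)

dS_gen = 2.8127 kJ/K, irreversible


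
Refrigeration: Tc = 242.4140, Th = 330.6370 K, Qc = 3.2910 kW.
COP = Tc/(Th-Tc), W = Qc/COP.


COP = 242.4140 / 88.2230 = 2.7477
W = 3.2910 / 2.7477 = 1.1977 kW

COP = 2.7477, W = 1.1977 kW


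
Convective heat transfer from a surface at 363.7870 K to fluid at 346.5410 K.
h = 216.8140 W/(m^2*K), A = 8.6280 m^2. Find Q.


dT = 17.2460 K
Q = 216.8140 * 8.6280 * 17.2460 = 32261.5954 W

32261.5954 W


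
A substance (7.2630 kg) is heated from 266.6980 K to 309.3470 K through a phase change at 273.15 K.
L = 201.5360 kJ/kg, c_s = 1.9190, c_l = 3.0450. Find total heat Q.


Q1 (sensible, solid) = 7.2630 * 1.9190 * 6.4520 = 89.9260 kJ
Q2 (latent) = 7.2630 * 201.5360 = 1463.7560 kJ
Q3 (sensible, liquid) = 7.2630 * 3.0450 * 36.1970 = 800.5269 kJ
Q_total = 2354.2089 kJ

2354.2089 kJ


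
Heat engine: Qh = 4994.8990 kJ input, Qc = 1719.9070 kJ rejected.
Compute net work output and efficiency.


W = 4994.8990 - 1719.9070 = 3274.9920 kJ
eta = 3274.9920 / 4994.8990 = 0.6557 = 65.5667%

W = 3274.9920 kJ, eta = 65.5667%


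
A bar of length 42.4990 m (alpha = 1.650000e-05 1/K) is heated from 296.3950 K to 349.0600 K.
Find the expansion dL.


dT = 52.6650 K
dL = 1.650000e-05 * 42.4990 * 52.6650 = 0.036930 m
L_final = 42.535930 m

dL = 0.036930 m


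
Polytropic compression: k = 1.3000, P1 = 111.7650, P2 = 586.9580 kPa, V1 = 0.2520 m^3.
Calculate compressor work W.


(k-1)/k = 0.2308
(P2/P1)^exp = 1.4663
W = 4.3333 * 111.7650 * 0.2520 * (1.4663 - 1) = 56.9109 kJ

56.9109 kJ


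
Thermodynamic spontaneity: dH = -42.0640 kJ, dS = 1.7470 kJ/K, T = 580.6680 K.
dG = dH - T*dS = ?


T*dS = 580.6680 * 1.7470 = 1014.4270 kJ
dG = -42.0640 - 1014.4270 = -1056.4910 kJ (spontaneous)

dG = -1056.4910 kJ, spontaneous


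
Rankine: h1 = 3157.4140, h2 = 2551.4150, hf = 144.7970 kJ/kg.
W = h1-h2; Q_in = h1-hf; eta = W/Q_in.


W = 605.9990 kJ/kg
Q_in = 3012.6170 kJ/kg
eta = 0.2012 = 20.1154%

eta = 20.1154%


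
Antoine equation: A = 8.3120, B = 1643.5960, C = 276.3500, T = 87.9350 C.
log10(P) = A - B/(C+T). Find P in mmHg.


C+T = 364.2850
B/(C+T) = 4.5118
log10(P) = 8.3120 - 4.5118 = 3.8002
P = 10^3.8002 = 6311.8838 mmHg

6311.8838 mmHg


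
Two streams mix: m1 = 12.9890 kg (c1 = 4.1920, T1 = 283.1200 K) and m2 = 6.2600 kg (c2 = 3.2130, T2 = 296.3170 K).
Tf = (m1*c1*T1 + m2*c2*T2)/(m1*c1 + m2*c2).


num = 21375.7887
den = 74.5633
Tf = 286.6799 K

286.6799 K


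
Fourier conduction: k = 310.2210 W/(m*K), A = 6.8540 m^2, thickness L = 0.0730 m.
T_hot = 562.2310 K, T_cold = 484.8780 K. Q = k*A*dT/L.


dT = 77.3530 K
Q = 310.2210 * 6.8540 * 77.3530 / 0.0730 = 2253043.5951 W

2253043.5951 W


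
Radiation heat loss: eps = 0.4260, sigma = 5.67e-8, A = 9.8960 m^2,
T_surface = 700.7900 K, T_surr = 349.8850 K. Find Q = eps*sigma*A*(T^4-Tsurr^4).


T^4 = 2.4119e+11
Tsurr^4 = 1.4987e+10
Q = 0.4260 * 5.67e-8 * 9.8960 * 2.2620e+11 = 54068.3814 W

54068.3814 W


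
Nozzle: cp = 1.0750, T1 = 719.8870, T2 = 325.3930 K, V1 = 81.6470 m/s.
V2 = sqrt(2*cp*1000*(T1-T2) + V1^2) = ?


dT = 394.4940 K
2*cp*1000*dT = 848162.1000
V1^2 = 6666.2326
V2 = sqrt(854828.3326) = 924.5693 m/s

924.5693 m/s


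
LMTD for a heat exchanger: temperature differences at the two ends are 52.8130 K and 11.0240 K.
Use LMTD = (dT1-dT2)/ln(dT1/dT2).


dT1/dT2 = 4.7907
ln(dT1/dT2) = 1.5667
LMTD = 41.7890 / 1.5667 = 26.6736 K

26.6736 K


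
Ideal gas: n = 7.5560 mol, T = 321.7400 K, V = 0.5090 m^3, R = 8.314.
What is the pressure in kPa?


P = nRT/V = 7.5560 * 8.314 * 321.7400 / 0.5090
= 20211.8947 / 0.5090 = 39709.0269 Pa = 39.7090 kPa

39.7090 kPa


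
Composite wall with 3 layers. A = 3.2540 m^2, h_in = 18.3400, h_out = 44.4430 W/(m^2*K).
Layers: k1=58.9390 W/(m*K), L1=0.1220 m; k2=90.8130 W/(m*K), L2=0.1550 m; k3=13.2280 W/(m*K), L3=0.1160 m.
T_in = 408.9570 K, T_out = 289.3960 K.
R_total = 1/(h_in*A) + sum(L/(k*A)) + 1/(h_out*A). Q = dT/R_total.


R_conv_in = 1/(18.3400*3.2540) = 0.0168
R_1 = 0.1220/(58.9390*3.2540) = 0.0006
R_2 = 0.1550/(90.8130*3.2540) = 0.0005
R_3 = 0.1160/(13.2280*3.2540) = 0.0027
R_conv_out = 1/(44.4430*3.2540) = 0.0069
R_total = 0.0275 K/W
Q = 119.5610 / 0.0275 = 4343.4316 W

R_total = 0.0275 K/W, Q = 4343.4316 W


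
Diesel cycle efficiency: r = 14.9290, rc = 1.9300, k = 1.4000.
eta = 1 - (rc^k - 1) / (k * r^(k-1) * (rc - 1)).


r^(k-1) = 2.9486
rc^k = 2.5106
eta = 0.6065 = 60.6513%

60.6513%


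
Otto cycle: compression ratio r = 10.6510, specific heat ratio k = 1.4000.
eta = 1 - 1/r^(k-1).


r^(k-1) = 2.5761
eta = 1 - 1/2.5761 = 0.6118 = 61.1810%

61.1810%


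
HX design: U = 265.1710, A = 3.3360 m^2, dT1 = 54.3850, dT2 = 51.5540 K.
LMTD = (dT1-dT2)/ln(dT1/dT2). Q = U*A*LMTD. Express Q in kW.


LMTD = 52.9569 K
Q = 265.1710 * 3.3360 * 52.9569 = 46846.2176 W = 46.8462 kW

46.8462 kW


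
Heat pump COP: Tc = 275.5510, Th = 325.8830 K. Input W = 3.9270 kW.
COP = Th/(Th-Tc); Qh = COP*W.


COP = 325.8830 / 50.3320 = 6.4747
Qh = 6.4747 * 3.9270 = 25.4260 kW

COP = 6.4747, Qh = 25.4260 kW


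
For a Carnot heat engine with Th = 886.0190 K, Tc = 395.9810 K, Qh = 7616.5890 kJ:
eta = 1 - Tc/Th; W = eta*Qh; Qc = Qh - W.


eta = 1 - 395.9810/886.0190 = 0.5531
W = 0.5531 * 7616.5890 = 4212.5711 kJ
Qc = 7616.5890 - 4212.5711 = 3404.0179 kJ

eta = 55.3078%, W = 4212.5711 kJ, Qc = 3404.0179 kJ


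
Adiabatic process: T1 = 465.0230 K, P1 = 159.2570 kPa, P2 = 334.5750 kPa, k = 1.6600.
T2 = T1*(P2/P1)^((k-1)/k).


(k-1)/k = 0.3976
(P2/P1)^exp = 1.3433
T2 = 465.0230 * 1.3433 = 624.6771 K

624.6771 K


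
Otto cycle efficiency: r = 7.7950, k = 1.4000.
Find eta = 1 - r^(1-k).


r^(k-1) = 2.2737
eta = 1 - 1/2.2737 = 0.5602 = 56.0181%

56.0181%


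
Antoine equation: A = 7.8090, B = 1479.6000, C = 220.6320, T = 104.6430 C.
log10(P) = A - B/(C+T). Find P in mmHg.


C+T = 325.2750
B/(C+T) = 4.5488
log10(P) = 7.8090 - 4.5488 = 3.2602
P = 10^3.2602 = 1820.6798 mmHg

1820.6798 mmHg


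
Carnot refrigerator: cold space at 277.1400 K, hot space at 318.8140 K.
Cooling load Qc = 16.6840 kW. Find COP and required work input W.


COP = 277.1400 / 41.6740 = 6.6502
W = 16.6840 / 6.6502 = 2.5088 kW

COP = 6.6502, W = 2.5088 kW


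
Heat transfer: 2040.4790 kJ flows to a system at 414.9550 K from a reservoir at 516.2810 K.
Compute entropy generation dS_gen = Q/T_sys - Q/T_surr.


dS_sys = 2040.4790/414.9550 = 4.9174 kJ/K
dS_surr = -2040.4790/516.2810 = -3.9523 kJ/K
dS_gen = 4.9174 - 3.9523 = 0.9651 kJ/K (irreversible)

dS_gen = 0.9651 kJ/K, irreversible


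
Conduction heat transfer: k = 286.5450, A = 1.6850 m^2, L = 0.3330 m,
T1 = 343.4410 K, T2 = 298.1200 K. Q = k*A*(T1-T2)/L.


dT = 45.3210 K
Q = 286.5450 * 1.6850 * 45.3210 / 0.3330 = 65712.5001 W

65712.5001 W


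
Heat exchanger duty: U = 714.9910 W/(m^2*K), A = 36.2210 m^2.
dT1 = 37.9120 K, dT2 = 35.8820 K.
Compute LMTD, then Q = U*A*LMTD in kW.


LMTD = 36.8877 K
Q = 714.9910 * 36.2210 * 36.8877 = 955305.9474 W = 955.3059 kW

955.3059 kW


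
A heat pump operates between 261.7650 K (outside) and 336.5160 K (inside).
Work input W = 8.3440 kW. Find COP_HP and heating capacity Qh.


COP = 336.5160 / 74.7510 = 4.5018
Qh = 4.5018 * 8.3440 = 37.5632 kW

COP = 4.5018, Qh = 37.5632 kW


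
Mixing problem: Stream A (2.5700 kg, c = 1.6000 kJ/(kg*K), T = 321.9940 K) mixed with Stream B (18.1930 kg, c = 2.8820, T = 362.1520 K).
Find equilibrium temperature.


num = 20312.4748
den = 56.5442
Tf = 359.2316 K

359.2316 K


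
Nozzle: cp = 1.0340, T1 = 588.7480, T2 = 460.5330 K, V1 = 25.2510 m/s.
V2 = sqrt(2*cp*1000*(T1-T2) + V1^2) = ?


dT = 128.2150 K
2*cp*1000*dT = 265148.6200
V1^2 = 637.6130
V2 = sqrt(265786.2330) = 515.5446 m/s

515.5446 m/s


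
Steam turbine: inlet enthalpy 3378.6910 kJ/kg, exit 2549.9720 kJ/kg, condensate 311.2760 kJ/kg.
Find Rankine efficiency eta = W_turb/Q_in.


W = 828.7190 kJ/kg
Q_in = 3067.4150 kJ/kg
eta = 0.2702 = 27.0169%

eta = 27.0169%


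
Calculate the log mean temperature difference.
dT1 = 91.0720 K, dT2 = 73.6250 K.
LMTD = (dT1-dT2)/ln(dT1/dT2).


dT1/dT2 = 1.2370
ln(dT1/dT2) = 0.2127
LMTD = 17.4470 / 0.2127 = 82.0395 K

82.0395 K


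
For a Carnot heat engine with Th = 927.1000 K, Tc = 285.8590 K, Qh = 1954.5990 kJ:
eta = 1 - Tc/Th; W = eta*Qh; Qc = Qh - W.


eta = 1 - 285.8590/927.1000 = 0.6917
W = 0.6917 * 1954.5990 = 1351.9243 kJ
Qc = 1954.5990 - 1351.9243 = 602.6747 kJ

eta = 69.1663%, W = 1351.9243 kJ, Qc = 602.6747 kJ


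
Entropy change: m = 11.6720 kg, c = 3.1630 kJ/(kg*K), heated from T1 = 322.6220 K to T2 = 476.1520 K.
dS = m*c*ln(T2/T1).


T2/T1 = 1.4759
ln(T2/T1) = 0.3893
dS = 11.6720 * 3.1630 * 0.3893 = 14.3708 kJ/K

14.3708 kJ/K


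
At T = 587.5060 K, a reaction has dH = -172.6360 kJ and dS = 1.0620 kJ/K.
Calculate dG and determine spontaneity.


T*dS = 587.5060 * 1.0620 = 623.9314 kJ
dG = -172.6360 - 623.9314 = -796.5674 kJ (spontaneous)

dG = -796.5674 kJ, spontaneous


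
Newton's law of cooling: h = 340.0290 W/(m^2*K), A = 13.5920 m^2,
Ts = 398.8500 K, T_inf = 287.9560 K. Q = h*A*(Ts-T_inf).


dT = 110.8940 K
Q = 340.0290 * 13.5920 * 110.8940 = 512515.9352 W

512515.9352 W


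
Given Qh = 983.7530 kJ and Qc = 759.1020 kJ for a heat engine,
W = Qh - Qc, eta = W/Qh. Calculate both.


W = 983.7530 - 759.1020 = 224.6510 kJ
eta = 224.6510 / 983.7530 = 0.2284 = 22.8361%

W = 224.6510 kJ, eta = 22.8361%


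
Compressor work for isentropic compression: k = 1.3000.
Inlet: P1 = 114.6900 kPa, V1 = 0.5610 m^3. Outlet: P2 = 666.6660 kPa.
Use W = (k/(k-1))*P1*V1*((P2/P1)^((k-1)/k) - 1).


(k-1)/k = 0.2308
(P2/P1)^exp = 1.5011
W = 4.3333 * 114.6900 * 0.5610 * (1.5011 - 1) = 139.6993 kJ

139.6993 kJ


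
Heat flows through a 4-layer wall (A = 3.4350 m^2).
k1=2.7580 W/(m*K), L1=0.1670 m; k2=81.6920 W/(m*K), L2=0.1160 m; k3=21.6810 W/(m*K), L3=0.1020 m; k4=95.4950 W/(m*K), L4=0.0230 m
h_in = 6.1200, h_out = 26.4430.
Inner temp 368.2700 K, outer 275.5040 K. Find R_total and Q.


R_conv_in = 1/(6.1200*3.4350) = 0.0476
R_1 = 0.1670/(2.7580*3.4350) = 0.0176
R_2 = 0.1160/(81.6920*3.4350) = 0.0004
R_3 = 0.1020/(21.6810*3.4350) = 0.0014
R_4 = 0.0230/(95.4950*3.4350) = 7.0117e-05
R_conv_out = 1/(26.4430*3.4350) = 0.0110
R_total = 0.0781 K/W
Q = 92.7660 / 0.0781 = 1188.4099 W

R_total = 0.0781 K/W, Q = 1188.4099 W


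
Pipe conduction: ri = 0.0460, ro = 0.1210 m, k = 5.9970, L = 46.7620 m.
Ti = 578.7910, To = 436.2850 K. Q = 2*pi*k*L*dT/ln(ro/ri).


dT = 142.5060 K
ln(ro/ri) = 0.9671
Q = 2*pi*5.9970*46.7620*142.5060 / 0.9671 = 259625.1083 W

259625.1083 W


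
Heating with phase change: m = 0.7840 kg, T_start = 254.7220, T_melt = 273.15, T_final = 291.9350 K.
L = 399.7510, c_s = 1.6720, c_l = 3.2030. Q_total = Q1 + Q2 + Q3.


Q1 (sensible, solid) = 0.7840 * 1.6720 * 18.4280 = 24.1563 kJ
Q2 (latent) = 0.7840 * 399.7510 = 313.4048 kJ
Q3 (sensible, liquid) = 0.7840 * 3.2030 * 18.7850 = 47.1720 kJ
Q_total = 384.7331 kJ

384.7331 kJ


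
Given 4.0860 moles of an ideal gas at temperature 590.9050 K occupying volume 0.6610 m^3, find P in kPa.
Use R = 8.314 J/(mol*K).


P = nRT/V = 4.0860 * 8.314 * 590.9050 / 0.6610
= 20073.6361 / 0.6610 = 30368.5872 Pa = 30.3686 kPa

30.3686 kPa


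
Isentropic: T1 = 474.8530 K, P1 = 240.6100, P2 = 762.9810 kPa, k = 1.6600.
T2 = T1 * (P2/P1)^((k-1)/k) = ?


(k-1)/k = 0.3976
(P2/P1)^exp = 1.5822
T2 = 474.8530 * 1.5822 = 751.3313 K

751.3313 K


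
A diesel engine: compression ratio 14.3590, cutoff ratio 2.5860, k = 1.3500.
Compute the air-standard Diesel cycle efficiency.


r^(k-1) = 2.5409
rc^k = 3.6062
eta = 0.5210 = 52.0956%

52.0956%


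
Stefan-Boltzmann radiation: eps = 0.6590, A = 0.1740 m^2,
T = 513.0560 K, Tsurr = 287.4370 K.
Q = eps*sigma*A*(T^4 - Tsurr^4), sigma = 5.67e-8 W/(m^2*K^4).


T^4 = 6.9288e+10
Tsurr^4 = 6.8261e+09
Q = 0.6590 * 5.67e-8 * 0.1740 * 6.2462e+10 = 406.1012 W

406.1012 W


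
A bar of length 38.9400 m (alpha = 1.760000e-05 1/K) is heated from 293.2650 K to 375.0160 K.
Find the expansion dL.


dT = 81.7510 K
dL = 1.760000e-05 * 38.9400 * 81.7510 = 0.056028 m
L_final = 38.996028 m

dL = 0.056028 m


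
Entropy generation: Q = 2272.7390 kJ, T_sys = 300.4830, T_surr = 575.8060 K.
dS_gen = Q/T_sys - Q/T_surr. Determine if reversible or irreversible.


dS_sys = 2272.7390/300.4830 = 7.5636 kJ/K
dS_surr = -2272.7390/575.8060 = -3.9471 kJ/K
dS_gen = 7.5636 - 3.9471 = 3.6166 kJ/K (irreversible)

dS_gen = 3.6166 kJ/K, irreversible


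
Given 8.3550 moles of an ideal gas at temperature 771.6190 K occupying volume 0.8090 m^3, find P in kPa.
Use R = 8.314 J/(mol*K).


P = nRT/V = 8.3550 * 8.314 * 771.6190 / 0.8090
= 53599.3333 / 0.8090 = 66253.8112 Pa = 66.2538 kPa

66.2538 kPa


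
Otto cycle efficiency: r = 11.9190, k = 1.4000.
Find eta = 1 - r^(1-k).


r^(k-1) = 2.6946
eta = 1 - 1/2.6946 = 0.6289 = 62.8889%

62.8889%


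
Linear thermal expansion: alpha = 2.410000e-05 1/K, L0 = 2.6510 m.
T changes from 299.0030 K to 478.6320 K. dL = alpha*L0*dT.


dT = 179.6290 K
dL = 2.410000e-05 * 2.6510 * 179.6290 = 0.011476 m
L_final = 2.662476 m

dL = 0.011476 m


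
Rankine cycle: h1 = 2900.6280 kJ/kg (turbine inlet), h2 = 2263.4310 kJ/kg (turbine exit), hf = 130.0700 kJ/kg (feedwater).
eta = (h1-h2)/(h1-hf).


W = 637.1970 kJ/kg
Q_in = 2770.5580 kJ/kg
eta = 0.2300 = 22.9989%

eta = 22.9989%


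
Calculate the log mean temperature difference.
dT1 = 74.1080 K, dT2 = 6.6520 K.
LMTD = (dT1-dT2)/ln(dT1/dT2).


dT1/dT2 = 11.1407
ln(dT1/dT2) = 2.4106
LMTD = 67.4560 / 2.4106 = 27.9830 K

27.9830 K


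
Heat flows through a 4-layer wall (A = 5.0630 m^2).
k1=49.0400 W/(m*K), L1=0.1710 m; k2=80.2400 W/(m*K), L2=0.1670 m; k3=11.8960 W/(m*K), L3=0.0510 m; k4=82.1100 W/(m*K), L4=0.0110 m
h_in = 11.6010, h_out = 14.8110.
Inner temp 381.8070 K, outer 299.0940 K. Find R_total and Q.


R_conv_in = 1/(11.6010*5.0630) = 0.0170
R_1 = 0.1710/(49.0400*5.0630) = 0.0007
R_2 = 0.1670/(80.2400*5.0630) = 0.0004
R_3 = 0.0510/(11.8960*5.0630) = 0.0008
R_4 = 0.0110/(82.1100*5.0630) = 2.6460e-05
R_conv_out = 1/(14.8110*5.0630) = 0.0133
R_total = 0.0323 K/W
Q = 82.7130 / 0.0323 = 2558.0948 W

R_total = 0.0323 K/W, Q = 2558.0948 W


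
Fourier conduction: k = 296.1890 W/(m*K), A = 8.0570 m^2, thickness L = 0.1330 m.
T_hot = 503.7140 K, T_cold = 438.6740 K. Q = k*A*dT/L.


dT = 65.0400 K
Q = 296.1890 * 8.0570 * 65.0400 / 0.1330 = 1167000.8725 W

1167000.8725 W


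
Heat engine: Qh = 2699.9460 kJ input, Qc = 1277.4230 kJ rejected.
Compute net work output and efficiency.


W = 2699.9460 - 1277.4230 = 1422.5230 kJ
eta = 1422.5230 / 2699.9460 = 0.5269 = 52.6871%

W = 1422.5230 kJ, eta = 52.6871%


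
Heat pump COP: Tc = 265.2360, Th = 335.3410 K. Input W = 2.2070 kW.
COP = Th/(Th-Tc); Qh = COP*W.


COP = 335.3410 / 70.1050 = 4.7834
Qh = 4.7834 * 2.2070 = 10.5570 kW

COP = 4.7834, Qh = 10.5570 kW


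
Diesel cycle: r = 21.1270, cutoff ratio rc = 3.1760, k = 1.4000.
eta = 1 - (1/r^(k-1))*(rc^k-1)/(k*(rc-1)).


r^(k-1) = 3.3879
rc^k = 5.0423
eta = 0.6083 = 60.8338%

60.8338%


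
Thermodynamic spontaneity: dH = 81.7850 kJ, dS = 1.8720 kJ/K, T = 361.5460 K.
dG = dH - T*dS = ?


T*dS = 361.5460 * 1.8720 = 676.8141 kJ
dG = 81.7850 - 676.8141 = -595.0291 kJ (spontaneous)

dG = -595.0291 kJ, spontaneous


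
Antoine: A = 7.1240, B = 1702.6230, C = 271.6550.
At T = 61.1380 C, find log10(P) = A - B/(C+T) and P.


C+T = 332.7930
B/(C+T) = 5.1162
log10(P) = 7.1240 - 5.1162 = 2.0078
P = 10^2.0078 = 101.8211 mmHg

101.8211 mmHg


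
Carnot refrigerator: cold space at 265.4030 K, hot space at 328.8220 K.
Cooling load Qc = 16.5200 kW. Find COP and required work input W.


COP = 265.4030 / 63.4190 = 4.1849
W = 16.5200 / 4.1849 = 3.9475 kW

COP = 4.1849, W = 3.9475 kW


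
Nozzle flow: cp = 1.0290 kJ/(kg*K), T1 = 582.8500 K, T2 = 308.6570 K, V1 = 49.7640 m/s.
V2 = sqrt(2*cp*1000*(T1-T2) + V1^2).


dT = 274.1930 K
2*cp*1000*dT = 564289.1940
V1^2 = 2476.4557
V2 = sqrt(566765.6497) = 752.8384 m/s

752.8384 m/s


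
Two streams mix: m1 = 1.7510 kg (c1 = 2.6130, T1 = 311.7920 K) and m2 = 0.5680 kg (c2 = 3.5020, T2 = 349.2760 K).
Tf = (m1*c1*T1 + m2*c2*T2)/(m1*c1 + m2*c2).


num = 2121.3190
den = 6.5645
Tf = 323.1502 K

323.1502 K


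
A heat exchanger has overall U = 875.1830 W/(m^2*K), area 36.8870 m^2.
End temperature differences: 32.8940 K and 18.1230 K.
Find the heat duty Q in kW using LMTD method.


LMTD = 24.7790 K
Q = 875.1830 * 36.8870 * 24.7790 = 799938.9624 W = 799.9390 kW

799.9390 kW


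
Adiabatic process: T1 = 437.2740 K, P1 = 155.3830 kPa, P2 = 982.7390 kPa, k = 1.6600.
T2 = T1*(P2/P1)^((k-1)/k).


(k-1)/k = 0.3976
(P2/P1)^exp = 2.0820
T2 = 437.2740 * 2.0820 = 910.4106 K

910.4106 K


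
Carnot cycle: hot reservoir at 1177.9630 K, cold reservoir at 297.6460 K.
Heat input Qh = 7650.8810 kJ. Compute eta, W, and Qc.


eta = 1 - 297.6460/1177.9630 = 0.7473
W = 0.7473 * 7650.8810 = 5717.6674 kJ
Qc = 7650.8810 - 5717.6674 = 1933.2136 kJ

eta = 74.7321%, W = 5717.6674 kJ, Qc = 1933.2136 kJ


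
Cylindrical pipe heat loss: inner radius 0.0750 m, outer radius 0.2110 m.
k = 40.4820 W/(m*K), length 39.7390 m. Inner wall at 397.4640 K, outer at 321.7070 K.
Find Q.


dT = 75.7570 K
ln(ro/ri) = 1.0344
Q = 2*pi*40.4820*39.7390*75.7570 / 1.0344 = 740296.3477 W

740296.3477 W


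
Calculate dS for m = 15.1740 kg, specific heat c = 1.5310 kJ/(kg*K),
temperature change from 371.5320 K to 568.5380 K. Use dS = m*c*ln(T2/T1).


T2/T1 = 1.5303
ln(T2/T1) = 0.4254
dS = 15.1740 * 1.5310 * 0.4254 = 9.8834 kJ/K

9.8834 kJ/K


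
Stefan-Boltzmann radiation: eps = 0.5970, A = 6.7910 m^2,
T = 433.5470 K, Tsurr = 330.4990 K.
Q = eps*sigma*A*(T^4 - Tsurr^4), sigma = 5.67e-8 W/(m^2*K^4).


T^4 = 3.5330e+10
Tsurr^4 = 1.1931e+10
Q = 0.5970 * 5.67e-8 * 6.7910 * 2.3399e+10 = 5378.8344 W

5378.8344 W


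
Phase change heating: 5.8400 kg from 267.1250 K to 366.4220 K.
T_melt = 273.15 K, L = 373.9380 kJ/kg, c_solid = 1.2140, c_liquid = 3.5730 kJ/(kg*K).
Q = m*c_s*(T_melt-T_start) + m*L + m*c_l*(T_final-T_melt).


Q1 (sensible, solid) = 5.8400 * 1.2140 * 6.0250 = 42.7158 kJ
Q2 (latent) = 5.8400 * 373.9380 = 2183.7979 kJ
Q3 (sensible, liquid) = 5.8400 * 3.5730 * 93.2720 = 1946.2434 kJ
Q_total = 4172.7571 kJ

4172.7571 kJ


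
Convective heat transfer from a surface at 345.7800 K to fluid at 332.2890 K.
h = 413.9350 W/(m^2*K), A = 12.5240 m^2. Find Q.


dT = 13.4910 K
Q = 413.9350 * 12.5240 * 13.4910 = 69938.9891 W

69938.9891 W


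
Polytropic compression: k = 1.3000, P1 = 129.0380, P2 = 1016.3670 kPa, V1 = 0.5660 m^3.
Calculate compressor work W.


(k-1)/k = 0.2308
(P2/P1)^exp = 1.6101
W = 4.3333 * 129.0380 * 0.5660 * (1.6101 - 1) = 193.0809 kJ

193.0809 kJ


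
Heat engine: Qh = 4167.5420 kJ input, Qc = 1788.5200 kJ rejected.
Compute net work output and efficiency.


W = 4167.5420 - 1788.5200 = 2379.0220 kJ
eta = 2379.0220 / 4167.5420 = 0.5708 = 57.0845%

W = 2379.0220 kJ, eta = 57.0845%


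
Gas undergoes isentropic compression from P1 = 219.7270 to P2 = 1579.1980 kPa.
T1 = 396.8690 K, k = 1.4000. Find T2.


(k-1)/k = 0.2857
(P2/P1)^exp = 1.7568
T2 = 396.8690 * 1.7568 = 697.2309 K

697.2309 K
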